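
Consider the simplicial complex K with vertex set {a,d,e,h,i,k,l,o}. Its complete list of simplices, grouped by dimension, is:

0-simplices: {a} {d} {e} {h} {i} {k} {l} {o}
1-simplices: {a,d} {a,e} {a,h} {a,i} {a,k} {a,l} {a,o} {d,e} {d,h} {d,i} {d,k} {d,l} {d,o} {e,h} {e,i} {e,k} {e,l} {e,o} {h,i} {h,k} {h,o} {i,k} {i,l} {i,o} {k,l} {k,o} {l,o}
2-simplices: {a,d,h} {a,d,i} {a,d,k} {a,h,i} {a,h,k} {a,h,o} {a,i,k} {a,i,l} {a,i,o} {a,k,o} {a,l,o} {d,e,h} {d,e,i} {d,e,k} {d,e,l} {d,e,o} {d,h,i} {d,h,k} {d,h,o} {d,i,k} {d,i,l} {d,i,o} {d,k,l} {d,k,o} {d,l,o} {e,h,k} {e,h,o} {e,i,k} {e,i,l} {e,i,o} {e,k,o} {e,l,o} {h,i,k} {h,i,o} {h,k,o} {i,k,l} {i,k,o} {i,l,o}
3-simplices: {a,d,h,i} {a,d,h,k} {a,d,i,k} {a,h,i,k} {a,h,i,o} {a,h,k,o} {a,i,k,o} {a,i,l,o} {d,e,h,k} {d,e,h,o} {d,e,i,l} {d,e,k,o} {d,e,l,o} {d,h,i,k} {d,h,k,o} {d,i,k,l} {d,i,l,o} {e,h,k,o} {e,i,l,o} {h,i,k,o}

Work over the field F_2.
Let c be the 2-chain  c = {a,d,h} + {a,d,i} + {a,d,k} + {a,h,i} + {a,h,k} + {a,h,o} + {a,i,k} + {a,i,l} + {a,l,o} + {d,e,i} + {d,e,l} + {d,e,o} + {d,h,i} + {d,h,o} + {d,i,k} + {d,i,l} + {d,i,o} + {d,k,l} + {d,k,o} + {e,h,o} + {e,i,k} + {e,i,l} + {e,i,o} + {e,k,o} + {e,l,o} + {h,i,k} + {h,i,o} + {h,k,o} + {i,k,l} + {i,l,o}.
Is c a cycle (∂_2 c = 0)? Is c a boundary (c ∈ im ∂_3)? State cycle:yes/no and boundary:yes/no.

n_0=8 n_1=27 n_2=38 n_3=20  [Z2]
∂1: piv[ad,ae,ah,ai,ak,al,ao] rk=7  ker:de,dh,di,dk,dl,do,eh,ei,ek,el,eo,hi,hk,ho,ik,il,io,kl,ko,lo
∂2: piv[adh,adi,adk,ahi,ahk,aho,aik,ail,aio,ako,alo,deh,dei,dek,del,deo,dho,dil,dkl] rk=19  ker:dhi,dhk,dik,dio,dko,dlo,ehk,eho,eik,eil,eio,eko,elo,hik,hio,hko,ikl,iko,ilo
∂3: piv[adhi,adhk,adik,ahik,ahio,ahko,aiko,ailo,dehk,deho,deil,deko,delo,dhko,dikl,dilo,eilo] rk=17  ker:dhik,ehko,hiko
∂2c = {a,d} + {a,k} + {d,e} + {d,h} + {d,l} + {e,h} + {e,l} + {e,o} + {h,k} + {h,o} + {i,k} + {i,l} + {k,o} + {l,o}

cycle:no boundary:no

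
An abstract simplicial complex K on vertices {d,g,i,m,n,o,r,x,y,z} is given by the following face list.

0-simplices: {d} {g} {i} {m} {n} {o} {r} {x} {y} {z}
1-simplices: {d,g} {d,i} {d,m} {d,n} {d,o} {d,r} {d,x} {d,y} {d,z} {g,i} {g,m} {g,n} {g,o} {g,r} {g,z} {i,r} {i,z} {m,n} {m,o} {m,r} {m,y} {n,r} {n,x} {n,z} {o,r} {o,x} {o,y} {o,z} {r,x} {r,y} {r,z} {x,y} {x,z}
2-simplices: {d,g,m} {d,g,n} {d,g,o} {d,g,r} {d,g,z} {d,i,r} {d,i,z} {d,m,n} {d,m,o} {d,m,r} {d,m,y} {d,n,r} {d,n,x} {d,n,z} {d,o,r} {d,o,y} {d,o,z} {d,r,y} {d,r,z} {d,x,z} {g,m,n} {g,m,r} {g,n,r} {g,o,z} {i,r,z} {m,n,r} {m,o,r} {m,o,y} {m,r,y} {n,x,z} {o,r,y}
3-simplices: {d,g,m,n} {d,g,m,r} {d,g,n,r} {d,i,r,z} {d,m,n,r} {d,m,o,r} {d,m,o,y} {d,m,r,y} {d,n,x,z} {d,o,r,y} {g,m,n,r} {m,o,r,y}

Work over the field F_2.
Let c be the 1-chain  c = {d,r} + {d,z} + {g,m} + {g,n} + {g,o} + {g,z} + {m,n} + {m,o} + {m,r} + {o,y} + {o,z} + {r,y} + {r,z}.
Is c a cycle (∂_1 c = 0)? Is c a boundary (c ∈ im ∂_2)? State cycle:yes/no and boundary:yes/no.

n_0=10 n_1=33 n_2=31 n_3=12  [Z2]
∂1: piv[dg,di,dm,dn,do,dr,dx,dy,dz] rk=9  ker:gi,gm,gn,go,gr,gz,ir,iz,mn,mo,mr,my,nr,nx,nz,or,ox,oy,oz,rx,ry,rz,xy,xz
∂2: piv[dgm,dgn,dgo,dgr,dgz,dir,diz,dmn,dmo,dmr,dmy,dnr,dnx,dnz,dor,doy,doz,dry,drz,dxz] rk=20  ker:gmn,gmr,gnr,goz,irz,mnr,mor,moy,mry,nxz,ory
∂3: piv[dgmn,dgmr,dgnr,dirz,dmnr,dmor,dmoy,dmry,dnxz,dory] rk=10  ker:gmnr,mory
∂1c = 0
c vs im∂2: reduces to 0 ⇒ boundary

cycle:yes boundary:yes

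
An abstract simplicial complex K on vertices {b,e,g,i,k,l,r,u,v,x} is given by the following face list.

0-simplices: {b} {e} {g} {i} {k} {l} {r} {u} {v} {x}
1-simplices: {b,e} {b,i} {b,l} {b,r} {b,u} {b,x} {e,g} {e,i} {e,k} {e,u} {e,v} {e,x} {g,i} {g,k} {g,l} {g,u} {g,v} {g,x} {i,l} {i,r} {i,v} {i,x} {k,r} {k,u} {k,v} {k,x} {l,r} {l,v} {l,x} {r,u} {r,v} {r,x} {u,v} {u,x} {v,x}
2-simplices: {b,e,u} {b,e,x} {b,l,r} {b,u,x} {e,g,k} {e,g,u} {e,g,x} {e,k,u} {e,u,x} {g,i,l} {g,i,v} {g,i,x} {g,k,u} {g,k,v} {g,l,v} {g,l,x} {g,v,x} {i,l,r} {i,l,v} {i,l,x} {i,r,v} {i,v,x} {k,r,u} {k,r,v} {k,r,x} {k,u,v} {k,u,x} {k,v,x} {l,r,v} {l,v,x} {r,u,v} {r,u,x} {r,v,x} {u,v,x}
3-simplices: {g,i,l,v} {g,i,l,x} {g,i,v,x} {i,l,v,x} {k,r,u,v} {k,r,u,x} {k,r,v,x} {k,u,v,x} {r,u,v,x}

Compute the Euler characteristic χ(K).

χ(K)=0

n_0=10 n_1=35 n_2=34 n_3=9
χ=+10−35+34−9=0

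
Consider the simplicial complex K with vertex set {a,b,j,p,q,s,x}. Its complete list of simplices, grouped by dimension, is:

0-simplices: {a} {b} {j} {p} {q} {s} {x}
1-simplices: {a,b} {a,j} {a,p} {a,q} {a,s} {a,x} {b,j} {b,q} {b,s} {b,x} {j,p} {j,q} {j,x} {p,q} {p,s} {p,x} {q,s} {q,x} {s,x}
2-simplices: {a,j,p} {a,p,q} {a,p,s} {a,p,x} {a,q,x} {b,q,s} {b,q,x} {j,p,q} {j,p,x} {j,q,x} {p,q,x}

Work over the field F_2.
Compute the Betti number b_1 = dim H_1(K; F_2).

n_0=7 n_1=19 n_2=11  [Z2]
∂1: piv[ab,aj,ap,aq,as,ax] rk=6  ker:bj,bq,bs,bx,jp,jq,jx,pq,ps,px,qs,qx,sx
∂2: piv[ajp,apq,aps,apx,aqx,bqs,bqx,jpq,jpx] rk=9  ker:jqx,pqx
b_1=(19−6)−9=4

b_1=4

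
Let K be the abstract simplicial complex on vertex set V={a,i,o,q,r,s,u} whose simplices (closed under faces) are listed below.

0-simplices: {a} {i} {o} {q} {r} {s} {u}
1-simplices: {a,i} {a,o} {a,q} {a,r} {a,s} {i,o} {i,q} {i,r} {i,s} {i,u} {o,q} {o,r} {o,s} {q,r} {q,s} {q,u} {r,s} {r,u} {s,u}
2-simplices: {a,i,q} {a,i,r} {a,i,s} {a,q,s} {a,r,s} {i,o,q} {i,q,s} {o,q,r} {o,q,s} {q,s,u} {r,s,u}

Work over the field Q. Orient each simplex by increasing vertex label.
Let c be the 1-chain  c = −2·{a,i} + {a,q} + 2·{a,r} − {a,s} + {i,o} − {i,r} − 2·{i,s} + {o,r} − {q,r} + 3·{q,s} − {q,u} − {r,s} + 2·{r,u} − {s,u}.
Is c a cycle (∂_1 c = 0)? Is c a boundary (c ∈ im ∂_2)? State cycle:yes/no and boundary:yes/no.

cycle:yes boundary:yes

n_0=7 n_1=19 n_2=11  [Q]
∂1: piv[ai,ao,aq,ar,as,iu] rk=6  ker:io,iq,ir,is,oq,or,os,qr,qs,qu,rs,ru,su
∂2: piv[aiq,air,ais,aqs,ars,ioq,oqr,oqs,qsu,rsu] rk=10  ker:iqs
∂1c = 0
c vs im∂2: reduces to 0 ⇒ boundary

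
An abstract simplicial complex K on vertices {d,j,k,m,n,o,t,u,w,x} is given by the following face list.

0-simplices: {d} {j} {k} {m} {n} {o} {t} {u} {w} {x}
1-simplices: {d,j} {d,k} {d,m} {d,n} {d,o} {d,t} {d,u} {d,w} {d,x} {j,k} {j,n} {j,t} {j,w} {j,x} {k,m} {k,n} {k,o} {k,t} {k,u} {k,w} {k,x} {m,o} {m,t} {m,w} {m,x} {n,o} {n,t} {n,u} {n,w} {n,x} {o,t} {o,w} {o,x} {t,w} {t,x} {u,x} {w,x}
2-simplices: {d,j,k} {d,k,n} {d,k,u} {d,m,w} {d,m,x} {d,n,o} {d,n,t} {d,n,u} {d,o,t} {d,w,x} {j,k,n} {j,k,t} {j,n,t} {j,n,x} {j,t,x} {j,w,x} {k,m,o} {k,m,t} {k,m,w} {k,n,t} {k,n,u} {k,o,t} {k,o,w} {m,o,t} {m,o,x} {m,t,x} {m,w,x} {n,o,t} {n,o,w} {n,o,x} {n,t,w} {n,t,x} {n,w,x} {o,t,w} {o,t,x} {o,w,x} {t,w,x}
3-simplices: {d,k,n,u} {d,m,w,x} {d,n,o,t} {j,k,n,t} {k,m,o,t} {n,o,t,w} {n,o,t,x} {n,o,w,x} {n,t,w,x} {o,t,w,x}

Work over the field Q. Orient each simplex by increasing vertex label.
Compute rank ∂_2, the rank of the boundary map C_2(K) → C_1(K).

n_0=10 n_1=37 n_2=37 n_3=10  [Q]
∂1: piv[dj,dk,dm,dn,do,dt,du,dw,dx] rk=9  ker:jk,jn,jt,jw,jx,km,kn,ko,kt,ku,kw,kx,mo,mt,mw,mx,no,nt,nu,nw,nx,ot,ow,ox,tw,tx,ux,wx
∂2: piv[djk,dkn,dku,dmw,dmx,dno,dnt,dnu,dot,dwx,jkn,jkt,jnt,jnx,jtx,jwx,kmo,kmt,kmw,kot,kow,mox,mtx,now,ntw] rk=25  ker:knt,knu,mot,mwx,not,nox,ntx,nwx,otw,otx,owx,twx
∂3: piv[dknu,dmwx,dnot,jknt,kmot,notw,notx,nowx,ntwx] rk=9  ker:otwx
rk∂_2=25

rank∂_2=25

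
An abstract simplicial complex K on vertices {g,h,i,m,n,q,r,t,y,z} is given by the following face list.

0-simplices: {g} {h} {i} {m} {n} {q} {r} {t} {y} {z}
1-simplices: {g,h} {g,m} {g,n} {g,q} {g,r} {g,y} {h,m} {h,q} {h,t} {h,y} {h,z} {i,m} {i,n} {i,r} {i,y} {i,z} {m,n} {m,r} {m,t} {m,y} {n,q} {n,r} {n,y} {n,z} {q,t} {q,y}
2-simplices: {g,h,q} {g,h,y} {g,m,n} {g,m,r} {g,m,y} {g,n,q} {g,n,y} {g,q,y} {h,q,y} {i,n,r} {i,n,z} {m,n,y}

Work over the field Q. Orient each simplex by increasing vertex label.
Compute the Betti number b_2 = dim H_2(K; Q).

n_0=10 n_1=26 n_2=12  [Q]
∂1: piv[gh,gm,gn,gq,gr,gy,ht,hz,im] rk=9  ker:hm,hq,hy,in,ir,iy,iz,mn,mr,mt,my,nq,nr,ny,nz,qt,qy
∂2: piv[ghq,ghy,gmn,gmr,gmy,gnq,gny,gqy,inr,inz] rk=10  ker:hqy,mny
b_2=(12−10)−0=2

b_2=2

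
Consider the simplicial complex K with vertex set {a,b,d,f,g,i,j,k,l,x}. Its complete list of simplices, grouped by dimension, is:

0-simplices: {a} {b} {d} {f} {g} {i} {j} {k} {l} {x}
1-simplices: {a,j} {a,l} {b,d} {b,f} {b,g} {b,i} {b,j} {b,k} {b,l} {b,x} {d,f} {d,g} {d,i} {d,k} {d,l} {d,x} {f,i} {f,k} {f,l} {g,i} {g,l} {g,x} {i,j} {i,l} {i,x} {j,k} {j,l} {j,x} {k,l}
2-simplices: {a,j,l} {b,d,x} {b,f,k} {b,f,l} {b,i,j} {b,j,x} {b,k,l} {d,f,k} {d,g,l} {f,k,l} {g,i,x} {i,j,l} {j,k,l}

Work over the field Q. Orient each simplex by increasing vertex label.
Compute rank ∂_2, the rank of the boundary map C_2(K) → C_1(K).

n_0=10 n_1=29 n_2=13  [Q]
∂1: piv[aj,al,bd,bf,bg,bi,bj,bk,bx] rk=9  ker:bl,df,dg,di,dk,dl,dx,fi,fk,fl,gi,gl,gx,ij,il,ix,jk,jl,jx,kl
∂2: piv[ajl,bdx,bfk,bfl,bij,bjx,bkl,dfk,dgl,gix,ijl,jkl] rk=12  ker:fkl
rk∂_2=12

rank∂_2=12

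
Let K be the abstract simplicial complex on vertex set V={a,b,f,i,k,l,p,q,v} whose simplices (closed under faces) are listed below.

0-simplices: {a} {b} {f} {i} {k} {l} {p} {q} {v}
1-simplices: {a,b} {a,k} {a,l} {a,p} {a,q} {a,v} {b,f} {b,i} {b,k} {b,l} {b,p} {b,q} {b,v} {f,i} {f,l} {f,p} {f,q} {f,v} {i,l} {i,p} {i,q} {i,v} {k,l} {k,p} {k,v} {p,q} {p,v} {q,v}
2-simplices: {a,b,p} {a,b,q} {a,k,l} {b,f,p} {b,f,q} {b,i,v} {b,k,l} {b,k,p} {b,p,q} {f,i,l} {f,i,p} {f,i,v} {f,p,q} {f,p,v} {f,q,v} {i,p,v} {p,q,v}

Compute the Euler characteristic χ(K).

χ(K)=-2

n_0=9 n_1=28 n_2=17
χ=+9−28+17=-2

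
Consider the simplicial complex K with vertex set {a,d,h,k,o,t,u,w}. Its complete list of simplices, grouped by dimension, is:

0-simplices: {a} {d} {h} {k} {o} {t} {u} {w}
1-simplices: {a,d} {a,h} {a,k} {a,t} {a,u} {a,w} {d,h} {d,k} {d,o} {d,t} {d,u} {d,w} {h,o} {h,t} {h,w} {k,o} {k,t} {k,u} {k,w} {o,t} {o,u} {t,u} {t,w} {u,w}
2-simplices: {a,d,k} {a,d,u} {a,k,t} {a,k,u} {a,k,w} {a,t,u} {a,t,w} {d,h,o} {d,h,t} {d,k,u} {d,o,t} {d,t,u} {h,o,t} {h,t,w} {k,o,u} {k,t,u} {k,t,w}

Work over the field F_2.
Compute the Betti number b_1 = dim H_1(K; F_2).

n_0=8 n_1=24 n_2=17  [Z2]
∂1: piv[ad,ah,ak,at,au,aw,do] rk=7  ker:dh,dk,dt,du,dw,ho,ht,hw,ko,kt,ku,kw,ot,ou,tu,tw,uw
∂2: piv[adk,adu,akt,aku,akw,atu,atw,dho,dht,dot,dtu,htw,kou] rk=13  ker:dku,hot,ktu,ktw
b_1=(24−7)−13=4

b_1=4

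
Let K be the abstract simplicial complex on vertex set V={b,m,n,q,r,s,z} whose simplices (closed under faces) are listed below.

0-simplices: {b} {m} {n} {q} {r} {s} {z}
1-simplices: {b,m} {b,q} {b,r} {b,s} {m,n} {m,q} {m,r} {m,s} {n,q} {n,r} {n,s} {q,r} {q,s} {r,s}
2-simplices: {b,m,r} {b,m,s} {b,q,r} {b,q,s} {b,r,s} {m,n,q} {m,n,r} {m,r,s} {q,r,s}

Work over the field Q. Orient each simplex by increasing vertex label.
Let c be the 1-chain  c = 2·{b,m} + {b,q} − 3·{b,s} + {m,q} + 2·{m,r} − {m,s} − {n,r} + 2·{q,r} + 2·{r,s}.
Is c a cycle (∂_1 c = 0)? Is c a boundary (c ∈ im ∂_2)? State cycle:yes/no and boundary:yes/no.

cycle:no boundary:no

n_0=7 n_1=14 n_2=9  [Q]
∂1: piv[bm,bq,br,bs,mn] rk=5  ker:mq,mr,ms,nq,nr,ns,qr,qs,rs
∂2: piv[bmr,bms,bqr,bqs,brs,mnq,mnr] rk=7  ker:mrs,qrs
∂1c = {n} + {r} − 2·{s}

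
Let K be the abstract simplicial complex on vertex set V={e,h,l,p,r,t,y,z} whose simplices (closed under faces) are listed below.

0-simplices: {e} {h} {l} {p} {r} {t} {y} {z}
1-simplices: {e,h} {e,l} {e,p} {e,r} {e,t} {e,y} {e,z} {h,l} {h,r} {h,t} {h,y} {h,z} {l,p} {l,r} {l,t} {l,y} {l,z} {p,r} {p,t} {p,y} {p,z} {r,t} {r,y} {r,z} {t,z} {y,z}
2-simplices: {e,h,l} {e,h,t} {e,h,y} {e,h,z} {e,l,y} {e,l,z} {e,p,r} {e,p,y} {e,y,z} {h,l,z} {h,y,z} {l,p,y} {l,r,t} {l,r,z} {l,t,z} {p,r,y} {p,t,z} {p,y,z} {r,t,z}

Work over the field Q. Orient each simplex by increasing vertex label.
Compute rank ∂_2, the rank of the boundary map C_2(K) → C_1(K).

rank∂_2=16

n_0=8 n_1=26 n_2=19  [Q]
∂1: piv[eh,el,ep,er,et,ey,ez] rk=7  ker:hl,hr,ht,hy,hz,lp,lr,lt,ly,lz,pr,pt,py,pz,rt,ry,rz,tz,yz
∂2: piv[ehl,eht,ehy,ehz,ely,elz,epr,epy,eyz,lpy,lrt,lrz,ltz,pry,ptz,pyz] rk=16  ker:hlz,hyz,rtz
rk∂_2=16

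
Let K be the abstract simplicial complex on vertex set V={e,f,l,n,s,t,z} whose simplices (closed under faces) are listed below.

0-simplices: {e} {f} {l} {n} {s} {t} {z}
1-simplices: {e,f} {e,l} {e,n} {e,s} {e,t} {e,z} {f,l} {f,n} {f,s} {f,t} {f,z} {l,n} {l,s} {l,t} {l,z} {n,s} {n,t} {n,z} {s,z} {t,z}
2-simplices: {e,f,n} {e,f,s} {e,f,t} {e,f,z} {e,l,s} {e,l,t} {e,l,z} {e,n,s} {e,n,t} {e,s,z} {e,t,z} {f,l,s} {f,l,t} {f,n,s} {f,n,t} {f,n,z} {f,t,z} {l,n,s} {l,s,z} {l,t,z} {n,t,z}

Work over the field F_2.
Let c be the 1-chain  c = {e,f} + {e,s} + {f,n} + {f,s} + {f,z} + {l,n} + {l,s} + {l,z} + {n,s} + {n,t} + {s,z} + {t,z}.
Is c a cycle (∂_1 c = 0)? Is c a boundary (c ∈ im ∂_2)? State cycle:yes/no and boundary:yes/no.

cycle:no boundary:no

n_0=7 n_1=20 n_2=21  [Z2]
∂1: piv[ef,el,en,es,et,ez] rk=6  ker:fl,fn,fs,ft,fz,ln,ls,lt,lz,ns,nt,nz,sz,tz
∂2: piv[efn,efs,eft,efz,els,elt,elz,ens,ent,esz,etz,fls,fnz,lns] rk=14  ker:flt,fns,fnt,ftz,lsz,ltz,ntz
∂1c = {l} + {s}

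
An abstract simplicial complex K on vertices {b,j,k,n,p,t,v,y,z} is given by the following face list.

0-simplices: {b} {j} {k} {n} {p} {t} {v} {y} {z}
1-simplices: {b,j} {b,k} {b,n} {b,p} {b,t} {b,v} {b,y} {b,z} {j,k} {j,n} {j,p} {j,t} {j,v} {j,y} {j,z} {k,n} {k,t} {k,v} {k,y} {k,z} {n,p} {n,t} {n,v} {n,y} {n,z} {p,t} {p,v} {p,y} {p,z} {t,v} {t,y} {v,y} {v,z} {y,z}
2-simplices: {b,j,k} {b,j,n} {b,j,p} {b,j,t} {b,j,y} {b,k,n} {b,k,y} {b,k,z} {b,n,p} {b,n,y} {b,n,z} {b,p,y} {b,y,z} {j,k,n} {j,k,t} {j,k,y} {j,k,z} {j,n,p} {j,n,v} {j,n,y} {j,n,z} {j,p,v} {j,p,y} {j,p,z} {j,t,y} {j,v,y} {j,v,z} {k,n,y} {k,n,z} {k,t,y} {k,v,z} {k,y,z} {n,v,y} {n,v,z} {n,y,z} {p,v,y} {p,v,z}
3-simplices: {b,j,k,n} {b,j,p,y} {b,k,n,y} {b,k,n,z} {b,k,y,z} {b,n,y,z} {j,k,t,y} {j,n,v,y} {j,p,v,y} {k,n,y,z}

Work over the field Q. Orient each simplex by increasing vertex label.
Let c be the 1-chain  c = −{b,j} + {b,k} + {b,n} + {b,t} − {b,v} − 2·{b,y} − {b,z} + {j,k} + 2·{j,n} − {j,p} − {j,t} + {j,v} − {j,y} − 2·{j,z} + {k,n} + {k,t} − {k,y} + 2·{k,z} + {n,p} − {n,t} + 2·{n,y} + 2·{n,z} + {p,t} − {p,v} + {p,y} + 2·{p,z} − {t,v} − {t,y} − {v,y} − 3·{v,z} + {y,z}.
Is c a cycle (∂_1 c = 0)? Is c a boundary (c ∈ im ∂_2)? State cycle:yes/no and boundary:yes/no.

cycle:no boundary:no

n_0=9 n_1=34 n_2=37 n_3=10  [Q]
∂1: piv[bj,bk,bn,bp,bt,bv,by,bz] rk=8  ker:jk,jn,jp,jt,jv,jy,jz,kn,kt,kv,ky,kz,np,nt,nv,ny,nz,pt,pv,py,pz,tv,ty,vy,vz,yz
∂2: piv[bjk,bjn,bjp,bjt,bjy,bkn,bky,bkz,bnp,bny,bnz,bpy,byz,jkt,jkz,jnv,jpv,jpz,jty,jvy,jvz,kvz] rk=22  ker:jkn,jky,jnp,jny,jnz,jpy,kny,knz,kty,kyz,nvy,nvz,nyz,pvy,pvz
∂3: piv[bjkn,bjpy,bkny,bknz,bkyz,bnyz,jkty,jnvy,jpvy] rk=9  ker:knyz
∂1c = 2·{b} − {k} − 3·{p} + 3·{t} + 2·{v} − 4·{y} + {z}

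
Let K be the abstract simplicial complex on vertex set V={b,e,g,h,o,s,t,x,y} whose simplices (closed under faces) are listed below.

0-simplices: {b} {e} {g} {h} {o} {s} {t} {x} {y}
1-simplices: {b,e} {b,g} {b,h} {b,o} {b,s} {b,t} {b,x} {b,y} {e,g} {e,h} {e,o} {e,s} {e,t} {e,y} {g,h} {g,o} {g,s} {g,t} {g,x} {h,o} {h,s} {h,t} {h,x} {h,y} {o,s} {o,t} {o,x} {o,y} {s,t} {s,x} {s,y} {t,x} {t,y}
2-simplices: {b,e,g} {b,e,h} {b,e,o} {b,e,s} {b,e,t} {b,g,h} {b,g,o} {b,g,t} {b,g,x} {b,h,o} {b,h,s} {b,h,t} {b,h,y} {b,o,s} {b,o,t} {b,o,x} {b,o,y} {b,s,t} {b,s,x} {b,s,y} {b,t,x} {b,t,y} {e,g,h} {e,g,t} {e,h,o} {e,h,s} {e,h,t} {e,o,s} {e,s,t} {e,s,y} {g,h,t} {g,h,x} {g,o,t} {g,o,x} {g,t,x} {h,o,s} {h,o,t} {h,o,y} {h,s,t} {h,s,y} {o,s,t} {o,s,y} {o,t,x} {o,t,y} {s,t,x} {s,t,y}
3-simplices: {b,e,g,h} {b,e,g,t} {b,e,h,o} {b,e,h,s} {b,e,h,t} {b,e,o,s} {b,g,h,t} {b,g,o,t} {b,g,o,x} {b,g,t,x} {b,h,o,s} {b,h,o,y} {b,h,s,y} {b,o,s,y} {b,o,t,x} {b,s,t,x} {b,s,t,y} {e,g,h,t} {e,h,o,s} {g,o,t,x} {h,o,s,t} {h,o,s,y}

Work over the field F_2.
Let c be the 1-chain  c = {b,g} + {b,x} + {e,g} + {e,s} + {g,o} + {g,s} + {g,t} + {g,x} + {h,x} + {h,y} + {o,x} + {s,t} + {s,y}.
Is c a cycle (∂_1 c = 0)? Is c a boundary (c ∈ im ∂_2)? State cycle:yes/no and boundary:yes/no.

n_0=9 n_1=33 n_2=46 n_3=22  [Z2]
∂1: piv[be,bg,bh,bo,bs,bt,bx,by] rk=8  ker:eg,eh,eo,es,et,ey,gh,go,gs,gt,gx,ho,hs,ht,hx,hy,os,ot,ox,oy,st,sx,sy,tx,ty
∂2: piv[beg,beh,beo,bes,bet,bgh,bgo,bgt,bgx,bho,bhs,bht,bhy,bos,bot,box,boy,bst,bsx,bsy,btx,bty,esy,ghx] rk=24  ker:egh,egt,eho,ehs,eht,eos,est,ght,got,gox,gtx,hos,hot,hoy,hst,hsy,ost,osy,otx,oty,stx,sty
∂3: piv[begh,begt,beho,behs,beht,beos,bght,bgot,bgox,bgtx,bhos,bhoy,bhsy,bosy,botx,bstx,bsty,host] rk=18  ker:eght,ehos,gotx,hosy
∂1c = 0
c vs im∂2: residual ≠ 0 ⇒ not boundary

cycle:yes boundary:no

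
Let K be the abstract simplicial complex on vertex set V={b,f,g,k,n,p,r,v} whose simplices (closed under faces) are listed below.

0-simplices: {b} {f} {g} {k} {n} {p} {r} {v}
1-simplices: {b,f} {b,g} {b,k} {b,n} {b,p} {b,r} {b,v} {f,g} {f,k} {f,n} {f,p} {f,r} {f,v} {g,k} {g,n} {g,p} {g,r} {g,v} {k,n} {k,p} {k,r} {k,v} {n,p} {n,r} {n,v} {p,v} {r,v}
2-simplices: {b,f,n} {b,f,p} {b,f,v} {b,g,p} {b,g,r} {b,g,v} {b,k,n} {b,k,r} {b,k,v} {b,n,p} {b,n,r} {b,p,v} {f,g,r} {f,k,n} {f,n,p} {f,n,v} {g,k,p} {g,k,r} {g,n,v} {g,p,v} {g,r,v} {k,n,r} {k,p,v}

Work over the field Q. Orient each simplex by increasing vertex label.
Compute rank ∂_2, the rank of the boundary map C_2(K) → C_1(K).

n_0=8 n_1=27 n_2=23  [Q]
∂1: piv[bf,bg,bk,bn,bp,br,bv] rk=7  ker:fg,fk,fn,fp,fr,fv,gk,gn,gp,gr,gv,kn,kp,kr,kv,np,nr,nv,pv,rv
∂2: piv[bfn,bfp,bfv,bgp,bgr,bgv,bkn,bkr,bkv,bnp,bnr,bpv,fgr,fkn,fnv,gkp,gkr,gnv,grv] rk=19  ker:fnp,gpv,knr,kpv
rk∂_2=19

rank∂_2=19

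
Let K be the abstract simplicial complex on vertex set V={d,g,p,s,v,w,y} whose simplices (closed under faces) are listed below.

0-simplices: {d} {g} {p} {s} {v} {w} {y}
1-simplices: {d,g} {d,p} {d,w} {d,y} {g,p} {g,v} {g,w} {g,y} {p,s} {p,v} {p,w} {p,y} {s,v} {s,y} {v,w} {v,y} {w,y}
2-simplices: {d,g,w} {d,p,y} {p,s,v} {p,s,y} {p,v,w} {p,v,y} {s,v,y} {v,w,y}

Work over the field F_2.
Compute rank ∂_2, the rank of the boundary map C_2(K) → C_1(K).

n_0=7 n_1=17 n_2=8  [Z2]
∂1: piv[dg,dp,dw,dy,gv,ps] rk=6  ker:gp,gw,gy,pv,pw,py,sv,sy,vw,vy,wy
∂2: piv[dgw,dpy,psv,psy,pvw,pvy,vwy] rk=7  ker:svy
rk∂_2=7

rank∂_2=7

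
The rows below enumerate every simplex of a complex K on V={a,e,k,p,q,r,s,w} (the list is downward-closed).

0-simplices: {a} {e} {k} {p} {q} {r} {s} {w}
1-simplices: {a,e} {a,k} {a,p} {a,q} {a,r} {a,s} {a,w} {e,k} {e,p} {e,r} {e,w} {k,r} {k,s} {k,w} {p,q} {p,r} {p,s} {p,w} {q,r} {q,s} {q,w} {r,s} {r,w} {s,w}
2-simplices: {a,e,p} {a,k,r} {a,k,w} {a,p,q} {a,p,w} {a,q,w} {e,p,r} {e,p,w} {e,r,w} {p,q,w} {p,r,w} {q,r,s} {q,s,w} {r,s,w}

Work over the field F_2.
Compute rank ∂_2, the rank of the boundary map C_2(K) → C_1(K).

n_0=8 n_1=24 n_2=14  [Z2]
∂1: piv[ae,ak,ap,aq,ar,as,aw] rk=7  ker:ek,ep,er,ew,kr,ks,kw,pq,pr,ps,pw,qr,qs,qw,rs,rw,sw
∂2: piv[aep,akr,akw,apq,apw,aqw,epr,epw,erw,qrs,qsw,rsw] rk=12  ker:pqw,prw
rk∂_2=12

rank∂_2=12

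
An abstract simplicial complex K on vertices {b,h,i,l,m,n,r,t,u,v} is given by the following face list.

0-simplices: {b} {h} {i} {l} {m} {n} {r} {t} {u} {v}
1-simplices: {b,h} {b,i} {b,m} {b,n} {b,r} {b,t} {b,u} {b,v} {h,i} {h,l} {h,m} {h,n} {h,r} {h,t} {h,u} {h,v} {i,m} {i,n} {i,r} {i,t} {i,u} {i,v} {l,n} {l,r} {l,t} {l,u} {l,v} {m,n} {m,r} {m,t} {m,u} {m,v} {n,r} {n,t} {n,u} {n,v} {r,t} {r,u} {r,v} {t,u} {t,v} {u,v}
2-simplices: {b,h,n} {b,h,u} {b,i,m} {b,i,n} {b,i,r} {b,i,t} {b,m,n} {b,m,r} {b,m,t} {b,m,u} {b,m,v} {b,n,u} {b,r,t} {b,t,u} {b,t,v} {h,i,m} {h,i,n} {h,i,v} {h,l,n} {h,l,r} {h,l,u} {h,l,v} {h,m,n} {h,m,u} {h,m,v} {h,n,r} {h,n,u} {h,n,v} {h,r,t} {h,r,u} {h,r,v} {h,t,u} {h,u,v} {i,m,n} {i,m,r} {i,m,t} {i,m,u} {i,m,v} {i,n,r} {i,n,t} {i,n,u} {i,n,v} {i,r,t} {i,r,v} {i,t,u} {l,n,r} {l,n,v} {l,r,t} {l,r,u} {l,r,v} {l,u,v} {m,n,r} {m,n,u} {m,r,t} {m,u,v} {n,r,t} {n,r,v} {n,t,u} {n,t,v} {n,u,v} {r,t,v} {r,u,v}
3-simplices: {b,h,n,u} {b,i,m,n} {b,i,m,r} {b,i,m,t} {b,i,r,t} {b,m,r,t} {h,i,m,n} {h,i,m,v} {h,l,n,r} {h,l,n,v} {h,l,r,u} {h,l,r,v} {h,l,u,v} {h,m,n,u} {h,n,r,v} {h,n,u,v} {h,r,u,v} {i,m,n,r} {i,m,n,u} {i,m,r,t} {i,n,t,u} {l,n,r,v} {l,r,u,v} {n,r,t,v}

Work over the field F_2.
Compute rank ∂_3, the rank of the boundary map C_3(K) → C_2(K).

rank∂_3=21

n_0=10 n_1=42 n_2=62 n_3=24  [Z2]
∂1: piv[bh,bi,bm,bn,br,bt,bu,bv,hl] rk=9  ker:hi,hm,hn,hr,ht,hu,hv,im,in,ir,it,iu,iv,ln,lr,lt,lu,lv,mn,mr,mt,mu,mv,nr,nt,nu,nv,rt,ru,rv,tu,tv,uv
∂2: piv[bhn,bhu,bim,bin,bir,bit,bmn,bmr,bmt,bmu,bmv,bnu,brt,btu,btv,him,hin,hiv,hln,hlr,hlu,hlv,hmv,hnr,hnv,hrt,hru,hrv,htu,huv,imu,int,lrt] rk=33  ker:hmn,hmu,hnu,imn,imr,imt,imv,inr,inu,inv,irt,irv,itu,lnr,lnv,lru,lrv,luv,mnr,mnu,mrt,muv,nrt,nrv,ntu,ntv,nuv,rtv,ruv
∂3: piv[bhnu,bimn,bimr,bimt,birt,bmrt,himn,himv,hlnr,hlnv,hlru,hlrv,hluv,hmnu,hnrv,hnuv,hruv,imnr,imnu,intu,nrtv] rk=21  ker:imrt,lnrv,lruv
rk∂_3=21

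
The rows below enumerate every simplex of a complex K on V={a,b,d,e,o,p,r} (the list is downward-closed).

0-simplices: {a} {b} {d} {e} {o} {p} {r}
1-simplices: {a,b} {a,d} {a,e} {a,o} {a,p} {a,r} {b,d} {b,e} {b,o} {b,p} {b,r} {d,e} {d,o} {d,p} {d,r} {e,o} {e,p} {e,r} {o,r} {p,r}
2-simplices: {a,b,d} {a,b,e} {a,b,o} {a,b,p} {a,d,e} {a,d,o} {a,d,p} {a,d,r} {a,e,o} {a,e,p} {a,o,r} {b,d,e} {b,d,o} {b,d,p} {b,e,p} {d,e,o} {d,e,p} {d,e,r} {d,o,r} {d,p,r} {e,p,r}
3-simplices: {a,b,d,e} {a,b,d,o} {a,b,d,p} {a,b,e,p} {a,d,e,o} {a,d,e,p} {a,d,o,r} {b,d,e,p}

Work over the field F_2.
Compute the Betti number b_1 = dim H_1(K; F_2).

b_1=1

n_0=7 n_1=20 n_2=21 n_3=8  [Z2]
∂1: piv[ab,ad,ae,ao,ap,ar] rk=6  ker:bd,be,bo,bp,br,de,do,dp,dr,eo,ep,er,or,pr
∂2: piv[abd,abe,abo,abp,ade,ado,adp,adr,aeo,aep,aor,der,dpr] rk=13  ker:bde,bdo,bdp,bep,deo,dep,dor,epr
∂3: piv[abde,abdo,abdp,abep,adeo,adep,ador] rk=7  ker:bdep
b_1=(20−6)−13=1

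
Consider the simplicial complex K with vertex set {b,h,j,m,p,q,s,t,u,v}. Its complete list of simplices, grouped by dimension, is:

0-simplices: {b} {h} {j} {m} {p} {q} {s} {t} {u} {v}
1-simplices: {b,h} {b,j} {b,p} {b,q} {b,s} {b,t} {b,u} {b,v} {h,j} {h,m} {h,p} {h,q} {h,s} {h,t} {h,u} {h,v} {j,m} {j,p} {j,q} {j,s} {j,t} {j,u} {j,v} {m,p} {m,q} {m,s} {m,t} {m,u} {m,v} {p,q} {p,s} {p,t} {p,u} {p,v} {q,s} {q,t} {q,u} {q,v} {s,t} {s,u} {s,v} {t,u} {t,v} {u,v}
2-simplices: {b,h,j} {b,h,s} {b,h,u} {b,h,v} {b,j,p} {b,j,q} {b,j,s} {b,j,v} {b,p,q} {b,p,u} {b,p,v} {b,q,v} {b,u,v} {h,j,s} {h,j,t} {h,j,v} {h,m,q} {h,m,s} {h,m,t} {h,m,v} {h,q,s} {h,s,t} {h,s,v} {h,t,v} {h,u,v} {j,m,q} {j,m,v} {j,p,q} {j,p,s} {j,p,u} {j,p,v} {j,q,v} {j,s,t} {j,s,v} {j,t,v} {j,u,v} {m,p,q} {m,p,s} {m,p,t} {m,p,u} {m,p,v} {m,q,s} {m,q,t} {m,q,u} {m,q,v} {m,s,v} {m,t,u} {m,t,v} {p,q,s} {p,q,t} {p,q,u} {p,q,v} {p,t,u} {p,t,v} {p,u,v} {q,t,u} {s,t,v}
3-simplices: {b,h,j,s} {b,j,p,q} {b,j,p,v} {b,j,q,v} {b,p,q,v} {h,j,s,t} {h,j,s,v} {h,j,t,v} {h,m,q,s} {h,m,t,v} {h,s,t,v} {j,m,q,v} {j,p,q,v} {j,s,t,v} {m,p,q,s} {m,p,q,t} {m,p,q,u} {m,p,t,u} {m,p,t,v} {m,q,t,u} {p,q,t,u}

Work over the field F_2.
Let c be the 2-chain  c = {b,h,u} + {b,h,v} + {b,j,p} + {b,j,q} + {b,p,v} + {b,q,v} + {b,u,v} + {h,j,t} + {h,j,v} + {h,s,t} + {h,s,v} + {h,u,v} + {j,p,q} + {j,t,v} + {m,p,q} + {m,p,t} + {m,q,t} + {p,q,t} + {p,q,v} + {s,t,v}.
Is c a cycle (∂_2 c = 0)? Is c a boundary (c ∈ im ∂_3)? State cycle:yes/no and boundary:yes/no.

n_0=10 n_1=44 n_2=57 n_3=21  [Z2]
∂1: piv[bh,bj,bp,bq,bs,bt,bu,bv,hm] rk=9  ker:hj,hp,hq,hs,ht,hu,hv,jm,jp,jq,js,jt,ju,jv,mp,mq,ms,mt,mu,mv,pq,ps,pt,pu,pv,qs,qt,qu,qv,st,su,sv,tu,tv,uv
∂2: piv[bhj,bhs,bhu,bhv,bjp,bjq,bjs,bjv,bpq,bpu,bpv,bqv,buv,hjt,hmq,hms,hmt,hmv,hqs,hst,hsv,htv,jmq,jmv,jps,jpu,mpq,mpt,mpu,mqt,mqu,mtu] rk=32  ker:hjs,hjv,huv,jpq,jpv,jqv,jst,jsv,jtv,juv,mps,mpv,mqs,mqv,msv,mtv,pqs,pqt,pqu,pqv,ptu,ptv,puv,qtu,stv
∂3: piv[bhjs,bjpq,bjpv,bjqv,bpqv,hjst,hjsv,hjtv,hmqs,hmtv,hstv,jmqv,mpqs,mpqt,mpqu,mptu,mptv,mqtu] rk=18  ker:jpqv,jstv,pqtu
∂2c = 0
c vs im∂3: residual ≠ 0 ⇒ not boundary

cycle:yes boundary:no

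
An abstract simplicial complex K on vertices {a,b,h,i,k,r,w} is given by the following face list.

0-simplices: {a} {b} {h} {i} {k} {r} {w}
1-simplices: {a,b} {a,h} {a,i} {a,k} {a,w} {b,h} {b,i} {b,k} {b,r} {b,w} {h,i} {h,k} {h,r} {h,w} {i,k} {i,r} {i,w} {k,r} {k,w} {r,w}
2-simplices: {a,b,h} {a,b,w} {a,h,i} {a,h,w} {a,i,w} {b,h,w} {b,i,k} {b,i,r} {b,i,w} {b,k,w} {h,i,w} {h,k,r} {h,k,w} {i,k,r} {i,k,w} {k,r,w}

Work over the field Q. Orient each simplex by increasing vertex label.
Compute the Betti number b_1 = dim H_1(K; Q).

n_0=7 n_1=20 n_2=16  [Q]
∂1: piv[ab,ah,ai,ak,aw,br] rk=6  ker:bh,bi,bk,bw,hi,hk,hr,hw,ik,ir,iw,kr,kw,rw
∂2: piv[abh,abw,ahi,ahw,aiw,bik,bir,biw,bkw,hkr,hkw,ikr,krw] rk=13  ker:bhw,hiw,ikw
b_1=(20−6)−13=1

b_1=1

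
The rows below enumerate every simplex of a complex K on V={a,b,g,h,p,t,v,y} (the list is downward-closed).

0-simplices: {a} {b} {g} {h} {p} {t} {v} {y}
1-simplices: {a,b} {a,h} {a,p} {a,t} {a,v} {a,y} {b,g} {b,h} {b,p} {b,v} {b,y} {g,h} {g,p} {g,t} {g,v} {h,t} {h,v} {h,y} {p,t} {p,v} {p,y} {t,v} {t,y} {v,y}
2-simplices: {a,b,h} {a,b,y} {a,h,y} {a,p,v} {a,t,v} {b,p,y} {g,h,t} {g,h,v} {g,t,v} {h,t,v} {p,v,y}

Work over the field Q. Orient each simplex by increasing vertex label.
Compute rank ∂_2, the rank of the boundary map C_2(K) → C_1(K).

n_0=8 n_1=24 n_2=11  [Q]
∂1: piv[ab,ah,ap,at,av,ay,bg] rk=7  ker:bh,bp,bv,by,gh,gp,gt,gv,ht,hv,hy,pt,pv,py,tv,ty,vy
∂2: piv[abh,aby,ahy,apv,atv,bpy,ght,ghv,gtv,pvy] rk=10  ker:htv
rk∂_2=10

rank∂_2=10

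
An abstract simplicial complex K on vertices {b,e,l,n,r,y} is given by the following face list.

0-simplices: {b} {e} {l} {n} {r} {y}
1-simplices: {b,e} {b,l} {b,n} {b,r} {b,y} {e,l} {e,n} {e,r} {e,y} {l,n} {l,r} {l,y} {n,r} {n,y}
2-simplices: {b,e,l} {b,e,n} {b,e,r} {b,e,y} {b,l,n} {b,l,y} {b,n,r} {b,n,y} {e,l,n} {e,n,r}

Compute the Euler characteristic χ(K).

n_0=6 n_1=14 n_2=10
χ=+6−14+10=2

χ(K)=2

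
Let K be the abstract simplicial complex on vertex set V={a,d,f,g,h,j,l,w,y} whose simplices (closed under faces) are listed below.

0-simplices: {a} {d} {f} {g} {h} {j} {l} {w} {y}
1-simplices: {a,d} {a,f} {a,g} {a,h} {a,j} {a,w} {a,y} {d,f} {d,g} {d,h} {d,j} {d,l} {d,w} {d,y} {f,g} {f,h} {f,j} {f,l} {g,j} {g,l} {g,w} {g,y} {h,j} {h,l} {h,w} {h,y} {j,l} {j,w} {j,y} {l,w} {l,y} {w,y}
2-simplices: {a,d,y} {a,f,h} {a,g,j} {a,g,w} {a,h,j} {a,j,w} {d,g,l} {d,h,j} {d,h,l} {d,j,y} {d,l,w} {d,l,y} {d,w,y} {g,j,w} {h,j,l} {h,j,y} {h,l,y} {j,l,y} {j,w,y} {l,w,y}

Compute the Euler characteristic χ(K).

n_0=9 n_1=32 n_2=20
χ=+9−32+20=-3

χ(K)=-3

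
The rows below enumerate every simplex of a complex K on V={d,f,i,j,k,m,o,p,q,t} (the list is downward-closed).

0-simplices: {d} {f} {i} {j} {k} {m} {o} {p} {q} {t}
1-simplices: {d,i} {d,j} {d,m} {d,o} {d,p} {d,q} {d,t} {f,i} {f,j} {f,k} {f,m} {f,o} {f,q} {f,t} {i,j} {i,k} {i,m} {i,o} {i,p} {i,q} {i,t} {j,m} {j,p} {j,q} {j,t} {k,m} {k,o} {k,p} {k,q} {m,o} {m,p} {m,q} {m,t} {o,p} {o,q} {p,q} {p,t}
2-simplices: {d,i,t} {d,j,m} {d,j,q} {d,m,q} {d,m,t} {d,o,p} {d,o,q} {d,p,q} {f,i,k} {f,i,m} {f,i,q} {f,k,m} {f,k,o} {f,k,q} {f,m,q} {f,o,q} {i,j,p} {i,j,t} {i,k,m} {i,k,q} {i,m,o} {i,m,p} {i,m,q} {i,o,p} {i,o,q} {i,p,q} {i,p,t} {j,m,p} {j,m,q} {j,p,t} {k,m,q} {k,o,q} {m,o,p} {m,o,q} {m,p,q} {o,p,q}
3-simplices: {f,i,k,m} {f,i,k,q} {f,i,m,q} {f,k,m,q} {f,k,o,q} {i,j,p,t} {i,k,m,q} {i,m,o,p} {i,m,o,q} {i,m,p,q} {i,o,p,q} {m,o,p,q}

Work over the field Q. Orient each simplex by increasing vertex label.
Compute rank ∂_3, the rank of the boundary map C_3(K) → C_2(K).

rank∂_3=10

n_0=10 n_1=37 n_2=36 n_3=12  [Q]
∂1: piv[di,dj,dm,do,dp,dq,dt,fi,fk] rk=9  ker:fj,fm,fo,fq,ft,ij,ik,im,io,ip,iq,it,jm,jp,jq,jt,km,ko,kp,kq,mo,mp,mq,mt,op,oq,pq,pt
∂2: piv[dit,djm,djq,dmq,dmt,dop,doq,dpq,fik,fim,fiq,fkm,fko,fkq,fmq,foq,ijp,ijt,imo,imp,iop,ioq,ipt,jmp] rk=24  ker:ikm,ikq,imq,ipq,jmq,jpt,kmq,koq,mop,moq,mpq,opq
∂3: piv[fikm,fikq,fimq,fkmq,fkoq,ijpt,imop,imoq,impq,iopq] rk=10  ker:ikmq,mopq
rk∂_3=10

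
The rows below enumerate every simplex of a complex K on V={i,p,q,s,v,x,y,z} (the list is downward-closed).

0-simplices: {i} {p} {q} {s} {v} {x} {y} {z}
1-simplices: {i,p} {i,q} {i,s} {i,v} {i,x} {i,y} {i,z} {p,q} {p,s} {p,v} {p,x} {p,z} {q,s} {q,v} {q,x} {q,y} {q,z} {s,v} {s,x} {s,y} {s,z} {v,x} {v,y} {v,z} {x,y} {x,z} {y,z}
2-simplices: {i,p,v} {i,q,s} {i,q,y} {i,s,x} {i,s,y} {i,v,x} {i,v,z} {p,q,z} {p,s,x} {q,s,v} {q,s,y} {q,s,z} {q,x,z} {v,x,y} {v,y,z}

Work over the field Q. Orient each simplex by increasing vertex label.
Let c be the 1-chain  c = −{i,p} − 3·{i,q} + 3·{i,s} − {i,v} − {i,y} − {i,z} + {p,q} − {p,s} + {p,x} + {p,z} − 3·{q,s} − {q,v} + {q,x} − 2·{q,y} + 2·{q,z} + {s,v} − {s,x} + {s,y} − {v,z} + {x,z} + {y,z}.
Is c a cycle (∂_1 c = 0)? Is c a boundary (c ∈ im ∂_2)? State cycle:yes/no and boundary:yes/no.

cycle:no boundary:no

n_0=8 n_1=27 n_2=15  [Q]
∂1: piv[ip,iq,is,iv,ix,iy,iz] rk=7  ker:pq,ps,pv,px,pz,qs,qv,qx,qy,qz,sv,sx,sy,sz,vx,vy,vz,xy,xz,yz
∂2: piv[ipv,iqs,iqy,isx,isy,ivx,ivz,pqz,psx,qsv,qsz,qxz,vxy,vyz] rk=14  ker:qsy
∂1c = 4·{i} − 3·{p} + {q} − 2·{s} − 3·{y} + 3·{z}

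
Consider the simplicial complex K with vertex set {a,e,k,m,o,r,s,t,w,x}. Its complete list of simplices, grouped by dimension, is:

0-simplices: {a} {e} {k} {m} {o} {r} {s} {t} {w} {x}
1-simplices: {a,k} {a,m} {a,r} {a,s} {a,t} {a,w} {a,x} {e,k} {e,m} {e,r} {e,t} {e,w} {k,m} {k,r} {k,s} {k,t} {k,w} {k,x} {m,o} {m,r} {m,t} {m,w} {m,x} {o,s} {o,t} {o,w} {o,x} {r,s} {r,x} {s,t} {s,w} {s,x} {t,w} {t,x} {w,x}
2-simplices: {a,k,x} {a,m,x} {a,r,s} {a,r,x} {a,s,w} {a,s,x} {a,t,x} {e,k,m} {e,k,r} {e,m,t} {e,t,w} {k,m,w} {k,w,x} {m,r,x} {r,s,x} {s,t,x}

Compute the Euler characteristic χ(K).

χ(K)=-9

n_0=10 n_1=35 n_2=16
χ=+10−35+16=-9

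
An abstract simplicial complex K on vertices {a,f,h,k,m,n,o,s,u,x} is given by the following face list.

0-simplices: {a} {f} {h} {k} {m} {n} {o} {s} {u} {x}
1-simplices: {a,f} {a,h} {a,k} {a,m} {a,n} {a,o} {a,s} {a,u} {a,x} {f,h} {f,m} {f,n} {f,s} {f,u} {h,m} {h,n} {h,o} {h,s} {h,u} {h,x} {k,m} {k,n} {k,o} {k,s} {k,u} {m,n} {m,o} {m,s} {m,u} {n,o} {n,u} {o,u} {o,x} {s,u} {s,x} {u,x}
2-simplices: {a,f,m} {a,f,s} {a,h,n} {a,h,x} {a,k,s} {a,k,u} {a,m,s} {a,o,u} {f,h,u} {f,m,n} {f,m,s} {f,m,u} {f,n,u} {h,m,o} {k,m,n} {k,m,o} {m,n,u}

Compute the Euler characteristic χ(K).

χ(K)=-9

n_0=10 n_1=36 n_2=17
χ=+10−36+17=-9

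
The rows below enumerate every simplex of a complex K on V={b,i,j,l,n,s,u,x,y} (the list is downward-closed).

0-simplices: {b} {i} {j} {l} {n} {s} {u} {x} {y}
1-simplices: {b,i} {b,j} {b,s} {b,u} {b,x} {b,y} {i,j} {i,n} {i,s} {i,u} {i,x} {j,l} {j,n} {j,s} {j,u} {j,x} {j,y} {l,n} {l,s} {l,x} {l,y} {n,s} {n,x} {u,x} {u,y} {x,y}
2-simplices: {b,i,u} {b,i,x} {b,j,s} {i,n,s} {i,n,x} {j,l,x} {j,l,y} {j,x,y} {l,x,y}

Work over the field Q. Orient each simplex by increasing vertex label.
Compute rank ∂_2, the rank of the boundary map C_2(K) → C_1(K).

rank∂_2=8

n_0=9 n_1=26 n_2=9  [Q]
∂1: piv[bi,bj,bs,bu,bx,by,in,jl] rk=8  ker:ij,is,iu,ix,jn,js,ju,jx,jy,ln,ls,lx,ly,ns,nx,ux,uy,xy
∂2: piv[biu,bix,bjs,ins,inx,jlx,jly,jxy] rk=8  ker:lxy
rk∂_2=8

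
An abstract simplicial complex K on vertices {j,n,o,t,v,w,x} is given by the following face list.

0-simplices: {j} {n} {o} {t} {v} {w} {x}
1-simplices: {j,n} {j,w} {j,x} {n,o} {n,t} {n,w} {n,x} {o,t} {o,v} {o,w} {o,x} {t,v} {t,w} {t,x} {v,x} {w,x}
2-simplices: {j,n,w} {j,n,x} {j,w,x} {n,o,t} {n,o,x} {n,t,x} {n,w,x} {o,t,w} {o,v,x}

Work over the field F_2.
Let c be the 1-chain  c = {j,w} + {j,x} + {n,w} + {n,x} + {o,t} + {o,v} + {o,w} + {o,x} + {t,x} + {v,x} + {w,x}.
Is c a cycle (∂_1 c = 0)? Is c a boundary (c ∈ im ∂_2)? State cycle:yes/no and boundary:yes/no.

n_0=7 n_1=16 n_2=9  [Z2]
∂1: piv[jn,jw,jx,no,nt,ov] rk=6  ker:nw,nx,ot,ow,ox,tv,tw,tx,vx,wx
∂2: piv[jnw,jnx,jwx,not,nox,ntx,otw,ovx] rk=8  ker:nwx
∂1c = 0
c vs im∂2: residual ≠ 0 ⇒ not boundary

cycle:yes boundary:no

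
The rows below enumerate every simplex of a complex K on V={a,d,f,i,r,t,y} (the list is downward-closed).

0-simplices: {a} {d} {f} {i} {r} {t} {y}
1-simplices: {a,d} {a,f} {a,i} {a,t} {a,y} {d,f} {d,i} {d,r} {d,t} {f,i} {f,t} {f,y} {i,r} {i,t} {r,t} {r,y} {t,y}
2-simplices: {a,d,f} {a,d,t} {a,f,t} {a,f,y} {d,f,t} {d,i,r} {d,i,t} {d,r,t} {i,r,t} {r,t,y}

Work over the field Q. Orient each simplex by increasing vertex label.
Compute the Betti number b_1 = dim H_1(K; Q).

n_0=7 n_1=17 n_2=10  [Q]
∂1: piv[ad,af,ai,at,ay,dr] rk=6  ker:df,di,dt,fi,ft,fy,ir,it,rt,ry,ty
∂2: piv[adf,adt,aft,afy,dir,dit,drt,rty] rk=8  ker:dft,irt
b_1=(17−6)−8=3

b_1=3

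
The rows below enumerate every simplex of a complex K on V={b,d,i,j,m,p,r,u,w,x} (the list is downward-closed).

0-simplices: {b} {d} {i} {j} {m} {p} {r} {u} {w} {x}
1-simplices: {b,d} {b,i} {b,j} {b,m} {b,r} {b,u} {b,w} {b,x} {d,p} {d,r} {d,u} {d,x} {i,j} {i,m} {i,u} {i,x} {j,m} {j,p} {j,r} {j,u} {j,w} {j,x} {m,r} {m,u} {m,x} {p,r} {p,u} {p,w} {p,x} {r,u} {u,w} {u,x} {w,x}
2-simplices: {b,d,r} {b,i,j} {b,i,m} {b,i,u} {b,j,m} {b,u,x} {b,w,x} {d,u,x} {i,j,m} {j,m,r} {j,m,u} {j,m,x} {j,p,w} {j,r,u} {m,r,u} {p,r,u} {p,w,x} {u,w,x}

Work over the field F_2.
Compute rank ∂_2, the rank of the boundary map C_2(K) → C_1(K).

n_0=10 n_1=33 n_2=18  [Z2]
∂1: piv[bd,bi,bj,bm,br,bu,bw,bx,dp] rk=9  ker:dr,du,dx,ij,im,iu,ix,jm,jp,jr,ju,jw,jx,mr,mu,mx,pr,pu,pw,px,ru,uw,ux,wx
∂2: piv[bdr,bij,bim,biu,bjm,bux,bwx,dux,jmr,jmu,jmx,jpw,jru,pru,pwx,uwx] rk=16  ker:ijm,mru
rk∂_2=16

rank∂_2=16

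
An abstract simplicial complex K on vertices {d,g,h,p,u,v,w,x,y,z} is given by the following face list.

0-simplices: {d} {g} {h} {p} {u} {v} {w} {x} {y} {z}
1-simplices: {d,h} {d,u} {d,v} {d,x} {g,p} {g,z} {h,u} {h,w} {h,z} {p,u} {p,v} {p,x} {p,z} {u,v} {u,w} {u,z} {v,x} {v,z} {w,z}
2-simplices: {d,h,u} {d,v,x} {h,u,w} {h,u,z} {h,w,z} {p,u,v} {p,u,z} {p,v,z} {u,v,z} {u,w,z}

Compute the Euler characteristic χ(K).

χ(K)=1

n_0=10 n_1=19 n_2=10
χ=+10−19+10=1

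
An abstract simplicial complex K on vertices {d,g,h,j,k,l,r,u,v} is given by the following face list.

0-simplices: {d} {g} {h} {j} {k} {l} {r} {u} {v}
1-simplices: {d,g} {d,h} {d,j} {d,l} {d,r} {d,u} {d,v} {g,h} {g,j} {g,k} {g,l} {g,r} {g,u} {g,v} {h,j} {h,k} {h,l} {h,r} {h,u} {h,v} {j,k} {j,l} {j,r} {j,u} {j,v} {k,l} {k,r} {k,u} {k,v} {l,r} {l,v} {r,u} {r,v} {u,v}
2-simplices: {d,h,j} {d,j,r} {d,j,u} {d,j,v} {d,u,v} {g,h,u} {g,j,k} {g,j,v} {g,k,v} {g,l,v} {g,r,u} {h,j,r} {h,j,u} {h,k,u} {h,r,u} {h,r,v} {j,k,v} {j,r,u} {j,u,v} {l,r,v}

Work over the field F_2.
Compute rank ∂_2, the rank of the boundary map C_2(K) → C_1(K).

n_0=9 n_1=34 n_2=20  [Z2]
∂1: piv[dg,dh,dj,dl,dr,du,dv,gk] rk=8  ker:gh,gj,gl,gr,gu,gv,hj,hk,hl,hr,hu,hv,jk,jl,jr,ju,jv,kl,kr,ku,kv,lr,lv,ru,rv,uv
∂2: piv[dhj,djr,dju,djv,duv,ghu,gjk,gjv,gkv,glv,gru,hjr,hju,hku,hru,hrv,lrv] rk=17  ker:jkv,jru,juv
rk∂_2=17

rank∂_2=17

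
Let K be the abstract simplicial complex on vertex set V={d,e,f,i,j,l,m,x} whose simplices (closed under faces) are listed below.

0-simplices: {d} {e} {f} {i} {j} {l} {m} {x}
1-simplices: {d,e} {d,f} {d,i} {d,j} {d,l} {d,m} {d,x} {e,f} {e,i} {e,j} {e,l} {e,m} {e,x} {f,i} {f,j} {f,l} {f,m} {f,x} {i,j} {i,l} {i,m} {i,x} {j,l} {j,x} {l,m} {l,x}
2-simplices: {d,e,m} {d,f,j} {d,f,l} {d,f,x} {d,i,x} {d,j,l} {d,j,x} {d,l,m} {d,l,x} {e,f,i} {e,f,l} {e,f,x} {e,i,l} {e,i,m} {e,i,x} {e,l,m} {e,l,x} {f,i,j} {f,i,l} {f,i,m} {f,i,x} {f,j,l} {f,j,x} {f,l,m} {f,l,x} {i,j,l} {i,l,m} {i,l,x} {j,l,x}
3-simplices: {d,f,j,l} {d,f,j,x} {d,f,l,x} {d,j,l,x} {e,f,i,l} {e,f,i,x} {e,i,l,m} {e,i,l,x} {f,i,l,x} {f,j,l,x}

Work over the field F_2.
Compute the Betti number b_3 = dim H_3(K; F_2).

b_3=1

n_0=8 n_1=26 n_2=29 n_3=10  [Z2]
∂1: piv[de,df,di,dj,dl,dm,dx] rk=7  ker:ef,ei,ej,el,em,ex,fi,fj,fl,fm,fx,ij,il,im,ix,jl,jx,lm,lx
∂2: piv[dem,dfj,dfl,dfx,dix,djl,djx,dlm,dlx,efi,efl,efx,eil,eim,eix,elm,fij,fim] rk=18  ker:elx,fil,fix,fjl,fjx,flm,flx,ijl,ilm,ilx,jlx
∂3: piv[dfjl,dfjx,dflx,djlx,efil,efix,eilm,eilx,filx] rk=9  ker:fjlx
b_3=(10−9)−0=1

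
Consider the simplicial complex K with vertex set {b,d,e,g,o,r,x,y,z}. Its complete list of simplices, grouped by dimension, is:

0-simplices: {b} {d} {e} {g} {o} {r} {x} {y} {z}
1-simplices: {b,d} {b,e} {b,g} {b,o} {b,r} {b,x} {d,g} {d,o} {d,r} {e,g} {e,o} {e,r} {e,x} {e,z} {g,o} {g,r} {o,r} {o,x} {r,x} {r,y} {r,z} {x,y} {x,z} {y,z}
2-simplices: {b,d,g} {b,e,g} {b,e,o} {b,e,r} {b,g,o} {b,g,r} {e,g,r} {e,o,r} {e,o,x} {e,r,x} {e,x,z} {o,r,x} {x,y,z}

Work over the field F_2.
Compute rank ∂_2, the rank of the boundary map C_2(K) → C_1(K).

n_0=9 n_1=24 n_2=13  [Z2]
∂1: piv[bd,be,bg,bo,br,bx,ez,ry] rk=8  ker:dg,do,dr,eg,eo,er,ex,go,gr,or,ox,rx,rz,xy,xz,yz
∂2: piv[bdg,beg,beo,ber,bgo,bgr,eor,eox,erx,exz,xyz] rk=11  ker:egr,orx
rk∂_2=11

rank∂_2=11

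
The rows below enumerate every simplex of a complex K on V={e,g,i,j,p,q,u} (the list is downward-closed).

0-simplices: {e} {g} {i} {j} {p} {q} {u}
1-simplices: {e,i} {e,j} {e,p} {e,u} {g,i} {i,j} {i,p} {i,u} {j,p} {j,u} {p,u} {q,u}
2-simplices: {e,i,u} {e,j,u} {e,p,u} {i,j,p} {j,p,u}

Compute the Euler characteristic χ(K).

χ(K)=0

n_0=7 n_1=12 n_2=5
χ=+7−12+5=0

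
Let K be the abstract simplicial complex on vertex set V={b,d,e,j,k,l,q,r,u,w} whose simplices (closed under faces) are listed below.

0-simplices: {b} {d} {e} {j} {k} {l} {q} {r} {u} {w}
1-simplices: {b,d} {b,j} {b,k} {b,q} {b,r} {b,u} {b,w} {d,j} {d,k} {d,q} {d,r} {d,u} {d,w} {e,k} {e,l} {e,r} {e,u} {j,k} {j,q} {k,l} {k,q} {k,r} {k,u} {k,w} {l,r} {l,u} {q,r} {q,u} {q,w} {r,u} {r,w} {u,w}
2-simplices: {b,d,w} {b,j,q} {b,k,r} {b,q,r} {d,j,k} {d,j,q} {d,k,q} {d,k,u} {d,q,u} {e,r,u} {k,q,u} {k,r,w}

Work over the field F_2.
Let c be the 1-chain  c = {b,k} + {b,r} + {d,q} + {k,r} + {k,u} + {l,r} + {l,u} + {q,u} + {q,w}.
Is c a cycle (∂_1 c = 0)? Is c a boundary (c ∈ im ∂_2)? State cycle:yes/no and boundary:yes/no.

n_0=10 n_1=32 n_2=12  [Z2]
∂1: piv[bd,bj,bk,bq,br,bu,bw,ek,el] rk=9  ker:dj,dk,dq,dr,du,dw,er,eu,jk,jq,kl,kq,kr,ku,kw,lr,lu,qr,qu,qw,ru,rw,uw
∂2: piv[bdw,bjq,bkr,bqr,djk,djq,dkq,dku,dqu,eru,krw] rk=11  ker:kqu
∂1c = {d} + {k} + {q} + {r} + {u} + {w}

cycle:no boundary:no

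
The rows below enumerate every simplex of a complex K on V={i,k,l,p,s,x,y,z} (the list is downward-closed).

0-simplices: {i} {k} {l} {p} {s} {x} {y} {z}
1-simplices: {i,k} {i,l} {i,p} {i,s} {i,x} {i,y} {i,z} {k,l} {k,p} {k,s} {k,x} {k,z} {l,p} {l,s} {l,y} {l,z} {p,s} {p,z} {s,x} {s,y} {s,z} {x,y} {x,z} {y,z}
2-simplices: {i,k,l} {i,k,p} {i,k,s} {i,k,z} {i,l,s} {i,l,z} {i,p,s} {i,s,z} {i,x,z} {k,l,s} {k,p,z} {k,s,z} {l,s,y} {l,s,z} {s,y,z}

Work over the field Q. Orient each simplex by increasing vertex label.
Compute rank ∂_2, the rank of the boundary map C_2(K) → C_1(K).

n_0=8 n_1=24 n_2=15  [Q]
∂1: piv[ik,il,ip,is,ix,iy,iz] rk=7  ker:kl,kp,ks,kx,kz,lp,ls,ly,lz,ps,pz,sx,sy,sz,xy,xz,yz
∂2: piv[ikl,ikp,iks,ikz,ils,ilz,ips,isz,ixz,kpz,lsy,syz] rk=12  ker:kls,ksz,lsz
rk∂_2=12

rank∂_2=12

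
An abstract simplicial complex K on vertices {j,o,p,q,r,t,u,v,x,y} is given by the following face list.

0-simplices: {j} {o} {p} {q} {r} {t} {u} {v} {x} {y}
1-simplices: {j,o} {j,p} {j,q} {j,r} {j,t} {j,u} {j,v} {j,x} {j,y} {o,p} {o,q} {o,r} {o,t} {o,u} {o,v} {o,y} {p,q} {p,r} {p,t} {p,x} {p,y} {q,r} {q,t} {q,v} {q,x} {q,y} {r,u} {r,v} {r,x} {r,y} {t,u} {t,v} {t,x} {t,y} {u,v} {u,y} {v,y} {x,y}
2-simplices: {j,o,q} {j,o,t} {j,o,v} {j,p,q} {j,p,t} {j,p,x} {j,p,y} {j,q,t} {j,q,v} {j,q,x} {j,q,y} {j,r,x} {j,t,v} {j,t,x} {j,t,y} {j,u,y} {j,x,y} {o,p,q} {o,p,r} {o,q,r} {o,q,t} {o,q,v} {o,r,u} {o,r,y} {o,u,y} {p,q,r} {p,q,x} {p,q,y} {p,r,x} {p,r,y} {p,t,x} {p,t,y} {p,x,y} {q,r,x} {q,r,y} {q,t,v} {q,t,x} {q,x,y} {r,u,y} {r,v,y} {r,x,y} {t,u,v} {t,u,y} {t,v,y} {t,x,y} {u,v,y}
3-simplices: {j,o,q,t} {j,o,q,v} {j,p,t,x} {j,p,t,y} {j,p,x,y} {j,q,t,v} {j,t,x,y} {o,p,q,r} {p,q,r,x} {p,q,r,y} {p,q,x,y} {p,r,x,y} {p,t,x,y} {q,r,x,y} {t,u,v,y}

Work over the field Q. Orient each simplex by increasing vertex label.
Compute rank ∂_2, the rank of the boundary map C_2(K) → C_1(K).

rank∂_2=29

n_0=10 n_1=38 n_2=46 n_3=15  [Q]
∂1: piv[jo,jp,jq,jr,jt,ju,jv,jx,jy] rk=9  ker:op,oq,or,ot,ou,ov,oy,pq,pr,pt,px,py,qr,qt,qv,qx,qy,ru,rv,rx,ry,tu,tv,tx,ty,uv,uy,vy,xy
∂2: piv[joq,jot,jov,jpq,jpt,jpx,jpy,jqt,jqv,jqx,jqy,jrx,jtv,jtx,jty,juy,jxy,opq,opr,oqr,oru,ory,ouy,prx,pry,rvy,tuv,tuy,tvy] rk=29  ker:oqt,oqv,pqr,pqx,pqy,ptx,pty,pxy,qrx,qry,qtv,qtx,qxy,ruy,rxy,txy,uvy
∂3: piv[joqt,joqv,jptx,jpty,jpxy,jqtv,jtxy,opqr,pqrx,pqry,pqxy,prxy,tuvy] rk=13  ker:ptxy,qrxy
rk∂_2=29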